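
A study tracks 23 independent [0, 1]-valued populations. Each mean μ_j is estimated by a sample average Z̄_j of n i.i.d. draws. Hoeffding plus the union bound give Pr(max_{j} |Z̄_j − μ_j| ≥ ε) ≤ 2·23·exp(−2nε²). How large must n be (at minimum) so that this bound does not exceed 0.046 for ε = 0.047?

Need 2·23·exp(−2nε²) ≤ 0.046, i.e. exp(−2nε²) ≤ 0.046/46.
So 2nε² ≥ ln(46/0.046) = 6.907755.
Hence n ≥ 6.907755/(2·0.047²) = 1563.548.
The smallest integer n is 1564.

1564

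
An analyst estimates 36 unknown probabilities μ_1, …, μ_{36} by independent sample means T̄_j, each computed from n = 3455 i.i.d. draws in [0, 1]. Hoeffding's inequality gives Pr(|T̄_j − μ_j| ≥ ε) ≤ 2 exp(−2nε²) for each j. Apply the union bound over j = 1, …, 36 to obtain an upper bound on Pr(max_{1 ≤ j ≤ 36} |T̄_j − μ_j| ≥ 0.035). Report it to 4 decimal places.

Per-experiment Hoeffding bound: 2·exp(−2·3455·0.035²) = 2·exp(−8.46475) = 0.00042154.
Union bound over 36 events: 36·0.00042154 = 0.01518.

0.0152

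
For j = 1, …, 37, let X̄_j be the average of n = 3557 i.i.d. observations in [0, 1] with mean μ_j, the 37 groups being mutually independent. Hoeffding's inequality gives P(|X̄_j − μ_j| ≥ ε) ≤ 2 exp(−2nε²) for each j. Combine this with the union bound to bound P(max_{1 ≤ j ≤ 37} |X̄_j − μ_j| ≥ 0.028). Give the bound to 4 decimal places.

Per-experiment Hoeffding bound: 2·exp(−2·3557·0.028²) = 2·exp(−5.57738) = 0.007565.
Union bound over 37 events: 37·0.007565 = 0.27990.

0.2799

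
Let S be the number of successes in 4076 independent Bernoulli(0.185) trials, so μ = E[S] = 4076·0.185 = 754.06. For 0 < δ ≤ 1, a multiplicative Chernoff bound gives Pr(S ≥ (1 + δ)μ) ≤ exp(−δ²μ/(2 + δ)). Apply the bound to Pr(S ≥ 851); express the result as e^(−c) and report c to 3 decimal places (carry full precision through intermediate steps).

Write 851 = (1 + δ)μ, so δ = 851/754.06 − 1 = 0.1285574…
Then the exponent is δ²μ/(2 + δ) = (851 − μ)² / (μ·(2 + δ)) = 5.854836.

5.855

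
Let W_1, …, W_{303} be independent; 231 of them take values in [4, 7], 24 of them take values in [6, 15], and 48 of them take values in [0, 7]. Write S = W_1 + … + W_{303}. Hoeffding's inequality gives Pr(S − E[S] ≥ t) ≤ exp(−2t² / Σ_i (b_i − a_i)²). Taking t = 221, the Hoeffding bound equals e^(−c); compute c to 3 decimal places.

15.323

Σ(b_i − a_i)² = 231·3² + 24·9² + 48·7² = 6375.
c = 2t² / 6375 = 2·221² / 6375 = 15.3227.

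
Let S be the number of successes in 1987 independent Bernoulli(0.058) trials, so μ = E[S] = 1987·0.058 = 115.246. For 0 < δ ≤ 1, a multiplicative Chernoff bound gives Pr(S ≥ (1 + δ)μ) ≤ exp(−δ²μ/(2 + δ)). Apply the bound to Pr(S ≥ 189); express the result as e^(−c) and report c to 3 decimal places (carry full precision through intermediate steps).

Write 189 = (1 + δ)μ, so δ = 189/115.246 − 1 = 0.6399702…
Then the exponent is δ²μ/(2 + δ) = (189 − μ)² / (μ·(2 + δ)) = 17.879126.

17.879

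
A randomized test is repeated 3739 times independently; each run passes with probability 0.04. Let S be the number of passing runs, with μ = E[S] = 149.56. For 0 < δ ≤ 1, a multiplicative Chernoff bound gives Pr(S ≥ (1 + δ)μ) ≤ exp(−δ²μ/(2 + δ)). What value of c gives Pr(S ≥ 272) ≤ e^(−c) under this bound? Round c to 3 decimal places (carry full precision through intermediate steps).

35.562

Write 272 = (1 + δ)μ, so δ = 272/149.56 − 1 = 0.8186681…
Then the exponent is δ²μ/(2 + δ) = (272 − μ)² / (μ·(2 + δ)) = 35.562087.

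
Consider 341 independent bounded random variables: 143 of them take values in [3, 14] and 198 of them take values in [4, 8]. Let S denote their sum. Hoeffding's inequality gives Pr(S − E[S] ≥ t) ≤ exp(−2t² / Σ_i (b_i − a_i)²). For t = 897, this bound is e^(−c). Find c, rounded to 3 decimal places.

78.610

Σ(b_i − a_i)² = 143·11² + 198·4² = 20471.
c = 2t² / 20471 = 2·897² / 20471 = 78.6096.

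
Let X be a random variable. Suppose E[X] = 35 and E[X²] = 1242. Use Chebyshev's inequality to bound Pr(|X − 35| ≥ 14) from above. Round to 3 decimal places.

Var(X) = E[X²] − (E[X])² = 1242 − 1225 = 17.
Chebyshev's inequality: Pr(|X − μ| ≥ t) ≤ Var(X)/t² = 17/196 = 0.0867.

0.087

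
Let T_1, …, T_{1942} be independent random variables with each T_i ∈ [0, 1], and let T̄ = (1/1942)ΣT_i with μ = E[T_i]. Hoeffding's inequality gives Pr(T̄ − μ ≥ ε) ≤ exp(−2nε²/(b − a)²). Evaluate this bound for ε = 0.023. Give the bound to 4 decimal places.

0.1281

Exponent: 2nε²/(b − a)² = 2·1942·0.023² / 1² = 2.05464.
Bound = exp(−2.05464) = 0.12814.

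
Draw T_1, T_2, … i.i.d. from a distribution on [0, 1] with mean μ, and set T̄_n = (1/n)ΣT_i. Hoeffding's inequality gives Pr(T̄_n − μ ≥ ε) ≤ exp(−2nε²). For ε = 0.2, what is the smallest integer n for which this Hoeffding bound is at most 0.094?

30

Require exp(−2nε²) ≤ 0.094, i.e. 2nε² ≥ ln(1/0.094) = 2.364460.
So n ≥ 2.364460 / (2·0.2²) = 29.556.
The smallest integer n is 30.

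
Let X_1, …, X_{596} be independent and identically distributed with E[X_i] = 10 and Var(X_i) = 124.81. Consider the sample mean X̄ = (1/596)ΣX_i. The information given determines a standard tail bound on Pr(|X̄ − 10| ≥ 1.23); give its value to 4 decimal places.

0.1384

With mean and variance of each term known, Chebyshev's inequality bounds the deviation of the sum (or sample mean).
Var(X̄) = Var(X_i)/n = 124.81/596 = 0.20941.
Chebyshev: Pr(|X̄ − 10| ≥ 1.23) ≤ Var(X̄)/(1.23)² = 124.81/(596·1.23²) = 0.1384.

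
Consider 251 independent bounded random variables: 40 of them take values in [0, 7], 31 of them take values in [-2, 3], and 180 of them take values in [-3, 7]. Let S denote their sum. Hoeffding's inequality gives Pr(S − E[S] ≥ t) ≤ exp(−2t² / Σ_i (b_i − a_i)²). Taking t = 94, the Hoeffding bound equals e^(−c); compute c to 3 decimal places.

0.852

Σ(b_i − a_i)² = 40·7² + 31·5² + 180·10² = 20735.
c = 2t² / 20735 = 2·94² / 20735 = 0.8523.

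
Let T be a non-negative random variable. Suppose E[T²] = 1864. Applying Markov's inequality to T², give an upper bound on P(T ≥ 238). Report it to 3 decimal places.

Since T ≥ 0, the event {T ≥ 238} is the same as {T² ≥ 56644}.
Markov's inequality applied to T² gives P(T² ≥ 56644) ≤ E[T²]/56644 = 1864/56644 = 0.0329.

0.033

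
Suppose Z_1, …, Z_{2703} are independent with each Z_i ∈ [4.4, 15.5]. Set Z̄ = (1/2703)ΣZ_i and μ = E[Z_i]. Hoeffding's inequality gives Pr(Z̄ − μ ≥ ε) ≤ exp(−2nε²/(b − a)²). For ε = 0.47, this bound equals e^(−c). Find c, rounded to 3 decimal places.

9.692

c = 2nε²/(b − a)² = 2·2703·0.47² / 11.1² = 9.6923.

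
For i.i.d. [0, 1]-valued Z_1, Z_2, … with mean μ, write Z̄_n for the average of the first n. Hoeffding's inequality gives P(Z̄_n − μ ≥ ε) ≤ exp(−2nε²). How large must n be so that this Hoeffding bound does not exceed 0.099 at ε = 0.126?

73

Require exp(−2nε²) ≤ 0.099, i.e. 2nε² ≥ ln(1/0.099) = 2.312635.
So n ≥ 2.312635 / (2·0.126²) = 72.834.
The smallest integer n is 73.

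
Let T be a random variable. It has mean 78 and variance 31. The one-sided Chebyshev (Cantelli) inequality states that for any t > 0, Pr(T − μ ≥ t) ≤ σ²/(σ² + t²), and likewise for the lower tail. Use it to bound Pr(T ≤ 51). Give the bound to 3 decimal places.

0.041

Here σ² = 31 and t = 27, so σ² + t² = 760.
Cantelli's bound: 31/760 = 0.0408.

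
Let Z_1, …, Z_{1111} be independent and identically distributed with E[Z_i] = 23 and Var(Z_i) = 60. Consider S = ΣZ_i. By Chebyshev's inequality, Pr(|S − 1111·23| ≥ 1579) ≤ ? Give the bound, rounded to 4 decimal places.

Var(S) = n·Var(Z_i) = 1111·60 = 66660.
Chebyshev: Pr(|S − 1111·23| ≥ 1579) ≤ Var(S)/1579² = 66660/2493241 = 0.0267.

0.0267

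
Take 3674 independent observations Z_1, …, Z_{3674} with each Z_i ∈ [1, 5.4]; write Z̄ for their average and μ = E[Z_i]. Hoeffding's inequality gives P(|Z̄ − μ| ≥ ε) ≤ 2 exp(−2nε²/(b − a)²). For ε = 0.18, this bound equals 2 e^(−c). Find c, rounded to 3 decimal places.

12.297

c = 2nε²/(b − a)² = 2·3674·0.18² / 4.4² = 12.2973.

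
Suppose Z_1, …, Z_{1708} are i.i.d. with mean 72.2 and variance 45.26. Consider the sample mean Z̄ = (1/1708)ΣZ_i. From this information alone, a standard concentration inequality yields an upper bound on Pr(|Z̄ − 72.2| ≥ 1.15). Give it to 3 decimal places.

0.020

With mean and variance of each term known, Chebyshev's inequality bounds the deviation of the sum (or sample mean).
Var(Z̄) = Var(Z_i)/n = 45.26/1708 = 0.026499.
Chebyshev: Pr(|Z̄ − 72.2| ≥ 1.15) ≤ Var(Z̄)/(1.15)² = 45.26/(1708·1.15²) = 0.0200.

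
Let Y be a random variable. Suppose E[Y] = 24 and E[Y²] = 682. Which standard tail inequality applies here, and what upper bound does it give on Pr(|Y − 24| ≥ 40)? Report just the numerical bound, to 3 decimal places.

0.066

The first two moments determine the variance, so Chebyshev's inequality is the sharpest standard bound available.
Var(Y) = E[Y²] − (E[Y])² = 682 − 576 = 106.
Chebyshev's inequality: Pr(|Y − μ| ≥ t) ≤ Var(Y)/t² = 106/1600 = 0.0663.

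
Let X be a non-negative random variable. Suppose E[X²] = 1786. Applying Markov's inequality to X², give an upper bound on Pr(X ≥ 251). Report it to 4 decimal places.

0.0283

Since X ≥ 0, the event {X ≥ 251} is the same as {X² ≥ 63001}.
Markov's inequality applied to X² gives Pr(X² ≥ 63001) ≤ E[X²]/63001 = 1786/63001 = 0.0283.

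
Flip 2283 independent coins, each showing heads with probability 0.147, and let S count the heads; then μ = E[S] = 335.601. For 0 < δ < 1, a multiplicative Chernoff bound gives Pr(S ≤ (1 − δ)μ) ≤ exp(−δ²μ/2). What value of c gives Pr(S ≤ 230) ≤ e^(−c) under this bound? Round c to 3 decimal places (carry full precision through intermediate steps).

16.614

Write 230 = (1 − δ)μ, so δ = 1 − 230/335.601 = 0.3146624…
Then the exponent is δ²μ/2 = (μ − 230)²/(2μ) = 16.614330.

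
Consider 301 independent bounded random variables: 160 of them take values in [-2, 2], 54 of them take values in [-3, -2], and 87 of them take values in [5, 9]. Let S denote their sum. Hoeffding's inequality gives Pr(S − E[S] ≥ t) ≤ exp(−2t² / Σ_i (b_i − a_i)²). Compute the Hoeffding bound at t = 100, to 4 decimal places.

0.0068

Σ(b_i − a_i)² = 160·4² + 54·1² + 87·4² = 4006.
Exponent = 2·100² / 4006 = 4.99251.
Bound = exp(−4.99251) = 0.00679.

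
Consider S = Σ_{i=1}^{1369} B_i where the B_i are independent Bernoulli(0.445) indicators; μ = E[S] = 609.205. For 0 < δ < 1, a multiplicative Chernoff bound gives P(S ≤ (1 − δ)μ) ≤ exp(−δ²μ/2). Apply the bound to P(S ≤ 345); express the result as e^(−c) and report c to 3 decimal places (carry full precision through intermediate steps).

57.291

Write 345 = (1 − δ)μ, so δ = 1 − 345/609.205 = 0.4336882…
Then the exponent is δ²μ/2 = (μ − 345)²/(2μ) = 57.291291.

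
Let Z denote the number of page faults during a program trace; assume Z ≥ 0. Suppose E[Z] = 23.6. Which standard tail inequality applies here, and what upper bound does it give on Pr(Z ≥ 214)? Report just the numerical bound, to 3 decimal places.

0.110

Only the mean of a non-negative variable is known, so Markov's inequality is the applicable tail bound.
Markov's inequality: for a non-negative random variable, Pr(Z ≥ a) ≤ E[Z]/a.
Here E[Z] = 23.6 and a = 214, so the bound is 23.6/214 = 0.1103.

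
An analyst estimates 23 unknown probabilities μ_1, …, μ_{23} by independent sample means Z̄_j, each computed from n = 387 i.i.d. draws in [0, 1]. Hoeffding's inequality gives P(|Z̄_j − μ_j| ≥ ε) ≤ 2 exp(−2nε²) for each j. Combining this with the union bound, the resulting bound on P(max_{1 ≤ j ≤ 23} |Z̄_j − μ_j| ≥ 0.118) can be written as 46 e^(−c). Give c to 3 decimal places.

10.777

Union bound over the 23 events: P(max_{1 ≤ j ≤ 23} |Z̄_j − μ_j| ≥ 0.118) ≤ 23·2·exp(−2nε²) = 46 exp(−2·387·0.118²).
So c = 2·387·0.118² = 10.7772.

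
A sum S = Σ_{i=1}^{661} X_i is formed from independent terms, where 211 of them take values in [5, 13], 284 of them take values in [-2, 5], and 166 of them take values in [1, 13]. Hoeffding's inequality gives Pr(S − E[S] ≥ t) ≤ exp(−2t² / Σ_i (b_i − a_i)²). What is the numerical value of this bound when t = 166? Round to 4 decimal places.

0.3417

Σ(b_i − a_i)² = 211·8² + 284·7² + 166·12² = 51324.
Exponent = 2·166² / 51324 = 1.07381.
Bound = exp(−1.07381) = 0.34171.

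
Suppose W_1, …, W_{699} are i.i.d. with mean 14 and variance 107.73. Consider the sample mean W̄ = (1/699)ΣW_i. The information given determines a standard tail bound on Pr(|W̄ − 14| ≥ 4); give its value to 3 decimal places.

With mean and variance of each term known, Chebyshev's inequality bounds the deviation of the sum (or sample mean).
Var(W̄) = Var(W_i)/n = 107.73/699 = 0.15412.
Chebyshev: Pr(|W̄ − 14| ≥ 4) ≤ Var(W̄)/(4)² = 107.73/(699·4²) = 0.0096.

0.010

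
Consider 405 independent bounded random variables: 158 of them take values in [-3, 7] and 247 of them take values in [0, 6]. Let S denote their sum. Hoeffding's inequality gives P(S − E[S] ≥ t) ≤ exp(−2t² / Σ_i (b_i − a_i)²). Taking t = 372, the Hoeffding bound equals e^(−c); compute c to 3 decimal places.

11.209

Σ(b_i − a_i)² = 158·10² + 247·6² = 24692.
c = 2t² / 24692 = 2·372² / 24692 = 11.2088.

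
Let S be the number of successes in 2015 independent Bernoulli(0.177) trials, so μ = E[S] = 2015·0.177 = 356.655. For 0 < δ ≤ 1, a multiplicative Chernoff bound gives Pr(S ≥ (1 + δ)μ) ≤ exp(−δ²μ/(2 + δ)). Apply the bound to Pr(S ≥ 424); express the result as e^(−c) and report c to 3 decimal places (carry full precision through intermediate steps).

Write 424 = (1 + δ)μ, so δ = 424/356.655 − 1 = 0.1888239…
Then the exponent is δ²μ/(2 + δ) = (424 − μ)² / (μ·(2 + δ)) = 5.809671.

5.810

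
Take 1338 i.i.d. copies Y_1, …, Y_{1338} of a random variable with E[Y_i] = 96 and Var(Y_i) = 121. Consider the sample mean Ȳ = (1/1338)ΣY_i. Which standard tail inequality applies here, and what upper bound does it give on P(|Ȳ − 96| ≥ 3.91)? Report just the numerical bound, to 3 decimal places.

0.006

With mean and variance of each term known, Chebyshev's inequality bounds the deviation of the sum (or sample mean).
Var(Ȳ) = Var(Y_i)/n = 121/1338 = 0.090433.
Chebyshev: P(|Ȳ − 96| ≥ 3.91) ≤ Var(Ȳ)/(3.91)² = 121/(1338·3.91²) = 0.0059.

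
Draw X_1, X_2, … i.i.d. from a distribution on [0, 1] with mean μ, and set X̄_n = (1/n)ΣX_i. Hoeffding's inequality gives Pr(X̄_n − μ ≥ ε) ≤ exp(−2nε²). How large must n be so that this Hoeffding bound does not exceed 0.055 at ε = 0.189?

Require exp(−2nε²) ≤ 0.055, i.e. 2nε² ≥ ln(1/0.055) = 2.900422.
So n ≥ 2.900422 / (2·0.189²) = 40.598.
The smallest integer n is 41.

41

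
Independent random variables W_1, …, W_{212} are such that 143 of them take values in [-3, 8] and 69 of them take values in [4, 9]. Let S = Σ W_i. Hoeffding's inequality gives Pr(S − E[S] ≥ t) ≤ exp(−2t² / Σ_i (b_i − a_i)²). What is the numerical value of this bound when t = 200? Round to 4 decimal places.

0.0149

Σ(b_i − a_i)² = 143·11² + 69·5² = 19028.
Exponent = 2·200² / 19028 = 4.20433.
Bound = exp(−4.20433) = 0.01493.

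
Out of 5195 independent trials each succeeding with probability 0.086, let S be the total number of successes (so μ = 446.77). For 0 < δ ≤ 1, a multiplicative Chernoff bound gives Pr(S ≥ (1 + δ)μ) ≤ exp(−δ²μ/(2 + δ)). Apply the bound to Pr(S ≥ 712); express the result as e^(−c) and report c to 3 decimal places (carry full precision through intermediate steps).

Write 712 = (1 + δ)μ, so δ = 712/446.77 − 1 = 0.5936612…
Then the exponent is δ²μ/(2 + δ) = (712 − μ)² / (μ·(2 + δ)) = 60.708297.

60.708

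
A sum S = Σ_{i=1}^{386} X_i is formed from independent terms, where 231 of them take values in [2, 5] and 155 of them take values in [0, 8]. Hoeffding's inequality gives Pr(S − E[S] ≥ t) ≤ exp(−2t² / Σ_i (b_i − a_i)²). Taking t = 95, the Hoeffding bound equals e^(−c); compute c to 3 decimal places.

1.504

Σ(b_i − a_i)² = 231·3² + 155·8² = 11999.
c = 2t² / 11999 = 2·95² / 11999 = 1.5043.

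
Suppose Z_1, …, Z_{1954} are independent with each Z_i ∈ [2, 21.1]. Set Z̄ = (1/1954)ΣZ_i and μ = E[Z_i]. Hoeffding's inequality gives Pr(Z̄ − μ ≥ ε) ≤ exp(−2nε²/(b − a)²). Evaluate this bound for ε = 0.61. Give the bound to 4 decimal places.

Exponent: 2nε²/(b − a)² = 2·1954·0.61² / 19.1² = 3.98609.
Bound = exp(−3.98609) = 0.01857.

0.0186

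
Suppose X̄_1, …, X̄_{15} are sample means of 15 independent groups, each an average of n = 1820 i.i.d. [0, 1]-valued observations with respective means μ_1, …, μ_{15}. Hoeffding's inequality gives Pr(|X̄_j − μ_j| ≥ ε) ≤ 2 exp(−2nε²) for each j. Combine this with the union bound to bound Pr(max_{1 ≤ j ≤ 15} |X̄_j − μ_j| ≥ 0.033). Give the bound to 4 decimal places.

0.5696

Per-experiment Hoeffding bound: 2·exp(−2·1820·0.033²) = 2·exp(−3.96396) = 0.037976.
Union bound over 15 events: 15·0.037976 = 0.56963.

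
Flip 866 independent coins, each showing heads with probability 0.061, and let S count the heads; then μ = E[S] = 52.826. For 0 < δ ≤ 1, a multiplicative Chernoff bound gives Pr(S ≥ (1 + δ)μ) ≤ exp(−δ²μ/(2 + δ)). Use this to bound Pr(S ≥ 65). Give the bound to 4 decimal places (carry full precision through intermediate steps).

0.2843

Write 65 = (1 + δ)μ, so δ = 65/52.826 − 1 = 0.2304547…
Then the exponent is δ²μ/(2 + δ) = (65 − μ)² / (μ·(2 + δ)) = 1.257840.
Bound = exp(−1.257840) = 0.28427.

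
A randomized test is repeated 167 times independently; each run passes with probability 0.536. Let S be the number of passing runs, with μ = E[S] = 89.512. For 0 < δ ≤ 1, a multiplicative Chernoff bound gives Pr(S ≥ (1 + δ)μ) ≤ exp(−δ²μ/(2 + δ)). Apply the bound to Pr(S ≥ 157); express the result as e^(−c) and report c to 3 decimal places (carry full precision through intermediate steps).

Write 157 = (1 + δ)μ, so δ = 157/89.512 − 1 = 0.7539548…
Then the exponent is δ²μ/(2 + δ) = (157 − μ)² / (μ·(2 + δ)) = 18.476302.

18.476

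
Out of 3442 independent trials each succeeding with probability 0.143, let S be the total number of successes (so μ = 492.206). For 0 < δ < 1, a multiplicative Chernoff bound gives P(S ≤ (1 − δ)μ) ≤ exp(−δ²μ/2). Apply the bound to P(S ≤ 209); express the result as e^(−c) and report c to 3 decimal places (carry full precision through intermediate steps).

Write 209 = (1 − δ)μ, so δ = 1 − 209/492.206 = 0.575381…
Then the exponent is δ²μ/2 = (μ − 209)²/(2μ) = 81.475681.

81.476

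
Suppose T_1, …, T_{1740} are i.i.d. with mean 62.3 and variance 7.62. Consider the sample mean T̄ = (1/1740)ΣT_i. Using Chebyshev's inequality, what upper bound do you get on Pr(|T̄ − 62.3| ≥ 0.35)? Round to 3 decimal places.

Var(T̄) = Var(T_i)/n = 7.62/1740 = 0.0043793.
Chebyshev: Pr(|T̄ − 62.3| ≥ 0.35) ≤ Var(T̄)/(0.35)² = 7.62/(1740·0.35²) = 0.0357.

0.036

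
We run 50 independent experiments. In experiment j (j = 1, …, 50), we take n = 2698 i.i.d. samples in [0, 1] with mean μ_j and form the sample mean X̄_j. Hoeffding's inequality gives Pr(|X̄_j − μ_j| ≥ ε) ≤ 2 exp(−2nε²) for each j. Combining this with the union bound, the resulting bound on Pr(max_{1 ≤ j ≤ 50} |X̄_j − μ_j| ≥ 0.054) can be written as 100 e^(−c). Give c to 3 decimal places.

Union bound over the 50 events: Pr(max_{1 ≤ j ≤ 50} |X̄_j − μ_j| ≥ 0.054) ≤ 50·2·exp(−2nε²) = 100 exp(−2·2698·0.054²).
So c = 2·2698·0.054² = 15.7347.

15.735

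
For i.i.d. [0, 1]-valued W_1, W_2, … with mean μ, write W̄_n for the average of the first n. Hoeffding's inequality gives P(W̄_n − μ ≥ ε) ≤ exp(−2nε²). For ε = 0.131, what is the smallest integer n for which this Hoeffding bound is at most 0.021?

Require exp(−2nε²) ≤ 0.021, i.e. 2nε² ≥ ln(1/0.021) = 3.863233.
So n ≥ 3.863233 / (2·0.131²) = 112.559.
The smallest integer n is 113.

113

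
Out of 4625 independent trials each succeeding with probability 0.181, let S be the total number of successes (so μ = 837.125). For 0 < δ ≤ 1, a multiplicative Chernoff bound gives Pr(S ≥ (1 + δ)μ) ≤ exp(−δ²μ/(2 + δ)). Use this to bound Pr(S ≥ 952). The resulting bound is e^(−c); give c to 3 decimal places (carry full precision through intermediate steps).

Write 952 = (1 + δ)μ, so δ = 952/837.125 − 1 = 0.1372256…
Then the exponent is δ²μ/(2 + δ) = (952 − μ)² / (μ·(2 + δ)) = 7.375821.

7.376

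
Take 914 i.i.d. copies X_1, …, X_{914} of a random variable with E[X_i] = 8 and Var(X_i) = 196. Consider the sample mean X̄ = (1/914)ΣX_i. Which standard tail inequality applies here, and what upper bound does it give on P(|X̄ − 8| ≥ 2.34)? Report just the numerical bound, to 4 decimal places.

0.0392

With mean and variance of each term known, Chebyshev's inequality bounds the deviation of the sum (or sample mean).
Var(X̄) = Var(X_i)/n = 196/914 = 0.21444.
Chebyshev: P(|X̄ − 8| ≥ 2.34) ≤ Var(X̄)/(2.34)² = 196/(914·2.34²) = 0.0392.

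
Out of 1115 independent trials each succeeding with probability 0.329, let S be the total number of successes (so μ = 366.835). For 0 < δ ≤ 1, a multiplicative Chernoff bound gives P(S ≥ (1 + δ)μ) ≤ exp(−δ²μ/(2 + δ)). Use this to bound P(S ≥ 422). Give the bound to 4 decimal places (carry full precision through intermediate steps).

0.0211

Write 422 = (1 + δ)μ, so δ = 422/366.835 − 1 = 0.150381…
Then the exponent is δ²μ/(2 + δ) = (422 − μ)² / (μ·(2 + δ)) = 3.857812.
Bound = exp(−3.857812) = 0.02111.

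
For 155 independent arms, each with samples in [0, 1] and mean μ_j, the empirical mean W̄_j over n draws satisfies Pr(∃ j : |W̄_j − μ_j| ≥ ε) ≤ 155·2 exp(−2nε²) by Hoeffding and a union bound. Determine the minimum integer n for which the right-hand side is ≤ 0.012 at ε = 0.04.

3175

Need 2·155·exp(−2nε²) ≤ 0.012, i.e. exp(−2nε²) ≤ 0.012/310.
So 2nε² ≥ ln(310/0.012) = 10.159421.
Hence n ≥ 10.159421/(2·0.04²) = 3174.819.
The smallest integer n is 3175.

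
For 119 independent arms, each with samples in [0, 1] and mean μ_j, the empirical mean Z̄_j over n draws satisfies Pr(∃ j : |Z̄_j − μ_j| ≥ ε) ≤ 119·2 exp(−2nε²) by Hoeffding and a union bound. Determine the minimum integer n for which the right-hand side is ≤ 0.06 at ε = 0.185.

122

Need 2·119·exp(−2nε²) ≤ 0.06, i.e. exp(−2nε²) ≤ 0.06/238.
So 2nε² ≥ ln(238/0.06) = 8.285681.
Hence n ≥ 8.285681/(2·0.185²) = 121.047.
The smallest integer n is 122.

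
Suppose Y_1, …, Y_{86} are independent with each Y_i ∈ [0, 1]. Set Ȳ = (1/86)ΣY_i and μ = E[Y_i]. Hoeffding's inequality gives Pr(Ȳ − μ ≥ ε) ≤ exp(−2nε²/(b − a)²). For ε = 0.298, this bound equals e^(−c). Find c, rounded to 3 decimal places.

c = 2nε²/(b − a)² = 2·86·0.298² / 1² = 15.2743.

15.274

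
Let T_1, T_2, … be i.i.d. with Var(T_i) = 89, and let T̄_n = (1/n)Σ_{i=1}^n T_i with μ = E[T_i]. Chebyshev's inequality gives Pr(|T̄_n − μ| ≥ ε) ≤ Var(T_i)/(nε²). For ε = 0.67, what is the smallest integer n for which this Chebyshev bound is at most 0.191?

1039

Require 89/(n·0.67²) ≤ 0.191, i.e. n ≥ 89/(0.191·0.67²) = 1038.023.
The smallest integer n is 1039.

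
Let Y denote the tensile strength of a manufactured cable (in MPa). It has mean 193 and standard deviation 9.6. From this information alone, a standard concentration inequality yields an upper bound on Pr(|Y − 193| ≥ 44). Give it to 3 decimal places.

0.048

Mean and variance are known, so Chebyshev's inequality applies.
Chebyshev: Pr(|Y − μ| ≥ t) ≤ Var(Y)/t².
Var(Y) = σ² = 9.6² = 92.16.
Bound = 92.16 / 1936 = 0.0476.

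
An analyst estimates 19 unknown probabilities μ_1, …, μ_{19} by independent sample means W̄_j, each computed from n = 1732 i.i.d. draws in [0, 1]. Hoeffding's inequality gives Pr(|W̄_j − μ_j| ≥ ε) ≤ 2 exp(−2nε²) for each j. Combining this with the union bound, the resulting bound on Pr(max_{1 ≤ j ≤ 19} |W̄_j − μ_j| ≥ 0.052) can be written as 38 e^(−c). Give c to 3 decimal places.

Union bound over the 19 events: Pr(max_{1 ≤ j ≤ 19} |W̄_j − μ_j| ≥ 0.052) ≤ 19·2·exp(−2nε²) = 38 exp(−2·1732·0.052²).
So c = 2·1732·0.052² = 9.3667.

9.367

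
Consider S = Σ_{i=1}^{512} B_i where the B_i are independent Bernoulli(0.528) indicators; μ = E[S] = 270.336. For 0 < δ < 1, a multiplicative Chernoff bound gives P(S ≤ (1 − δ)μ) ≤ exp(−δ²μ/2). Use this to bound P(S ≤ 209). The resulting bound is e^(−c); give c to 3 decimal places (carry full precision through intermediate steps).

Write 209 = (1 − δ)μ, so δ = 1 − 209/270.336 = 0.226888…
Then the exponent is δ²μ/2 = (μ − 209)²/(2μ) = 6.958202.

6.958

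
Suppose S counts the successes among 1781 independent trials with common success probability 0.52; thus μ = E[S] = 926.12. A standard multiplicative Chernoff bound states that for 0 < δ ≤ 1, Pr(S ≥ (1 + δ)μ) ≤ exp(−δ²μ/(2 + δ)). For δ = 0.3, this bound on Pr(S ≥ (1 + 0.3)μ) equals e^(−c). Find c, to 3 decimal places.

c = δ²μ/(2 + δ) = 0.3²·926.12/(2 + 0.3) = 36.2395.

36.239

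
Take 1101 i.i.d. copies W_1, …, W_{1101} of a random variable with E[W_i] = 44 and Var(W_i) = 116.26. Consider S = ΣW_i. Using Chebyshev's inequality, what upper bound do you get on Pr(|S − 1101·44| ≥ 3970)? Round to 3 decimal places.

0.008

Var(S) = n·Var(W_i) = 1101·116.26 = 128002.26.
Chebyshev: Pr(|S − 1101·44| ≥ 3970) ≤ Var(S)/3970² = 128002.26/15760900 = 0.0081.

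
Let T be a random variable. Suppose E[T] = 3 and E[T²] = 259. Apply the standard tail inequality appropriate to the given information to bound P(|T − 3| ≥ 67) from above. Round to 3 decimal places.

0.056

The first two moments determine the variance, so Chebyshev's inequality is the sharpest standard bound available.
Var(T) = E[T²] − (E[T])² = 259 − 9 = 250.
Chebyshev's inequality: P(|T − μ| ≥ t) ≤ Var(T)/t² = 250/4489 = 0.0557.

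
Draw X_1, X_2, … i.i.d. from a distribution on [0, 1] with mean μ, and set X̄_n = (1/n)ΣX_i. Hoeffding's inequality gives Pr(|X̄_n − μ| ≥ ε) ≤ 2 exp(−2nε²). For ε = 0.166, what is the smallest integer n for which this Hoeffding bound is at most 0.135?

49

Require 2·exp(−2nε²) ≤ 0.135, i.e. 2nε² ≥ ln(2/0.135) = 2.695628.
So n ≥ 2.695628 / (2·0.166²) = 48.912.
The smallest integer n is 49.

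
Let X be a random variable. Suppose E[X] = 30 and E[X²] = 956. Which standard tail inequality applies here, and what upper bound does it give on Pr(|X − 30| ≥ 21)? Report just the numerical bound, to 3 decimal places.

The first two moments determine the variance, so Chebyshev's inequality is the sharpest standard bound available.
Var(X) = E[X²] − (E[X])² = 956 − 900 = 56.
Chebyshev's inequality: Pr(|X − μ| ≥ t) ≤ Var(X)/t² = 56/441 = 0.1270.

0.127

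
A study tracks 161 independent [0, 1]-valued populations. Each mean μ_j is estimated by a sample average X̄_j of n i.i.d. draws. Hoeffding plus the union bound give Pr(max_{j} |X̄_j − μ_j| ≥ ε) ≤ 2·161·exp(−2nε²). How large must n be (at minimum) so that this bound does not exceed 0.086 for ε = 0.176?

Need 2·161·exp(−2nε²) ≤ 0.086, i.e. exp(−2nε²) ≤ 0.086/322.
So 2nε² ≥ ln(322/0.086) = 8.227960.
Hence n ≥ 8.227960/(2·0.176²) = 132.812.
The smallest integer n is 133.

133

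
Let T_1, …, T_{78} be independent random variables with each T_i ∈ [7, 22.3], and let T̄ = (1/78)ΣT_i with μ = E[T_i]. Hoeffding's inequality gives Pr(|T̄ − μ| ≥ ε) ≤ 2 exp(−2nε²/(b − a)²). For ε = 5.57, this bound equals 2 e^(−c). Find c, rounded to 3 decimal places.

c = 2nε²/(b − a)² = 2·78·5.57² / 15.3² = 20.6753.

20.675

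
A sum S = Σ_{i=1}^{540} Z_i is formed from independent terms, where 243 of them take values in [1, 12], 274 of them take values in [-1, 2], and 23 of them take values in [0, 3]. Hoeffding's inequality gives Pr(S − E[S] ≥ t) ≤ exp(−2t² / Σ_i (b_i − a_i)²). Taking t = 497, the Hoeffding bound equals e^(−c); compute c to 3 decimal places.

15.401

Σ(b_i − a_i)² = 243·11² + 274·3² + 23·3² = 32076.
c = 2t² / 32076 = 2·497² / 32076 = 15.4015.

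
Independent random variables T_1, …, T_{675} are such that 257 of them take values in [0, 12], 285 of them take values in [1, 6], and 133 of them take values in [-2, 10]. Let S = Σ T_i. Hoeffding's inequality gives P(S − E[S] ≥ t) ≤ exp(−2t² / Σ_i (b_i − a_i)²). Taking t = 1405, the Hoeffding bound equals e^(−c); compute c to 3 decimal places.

62.385

Σ(b_i − a_i)² = 257·12² + 285·5² + 133·12² = 63285.
c = 2t² / 63285 = 2·1405² / 63285 = 62.3852.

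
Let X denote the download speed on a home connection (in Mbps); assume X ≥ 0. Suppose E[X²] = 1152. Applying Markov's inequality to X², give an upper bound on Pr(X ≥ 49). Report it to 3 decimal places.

0.480

Since X ≥ 0, the event {X ≥ 49} is the same as {X² ≥ 2401}.
Markov's inequality applied to X² gives Pr(X² ≥ 2401) ≤ E[X²]/2401 = 1152/2401 = 0.4798.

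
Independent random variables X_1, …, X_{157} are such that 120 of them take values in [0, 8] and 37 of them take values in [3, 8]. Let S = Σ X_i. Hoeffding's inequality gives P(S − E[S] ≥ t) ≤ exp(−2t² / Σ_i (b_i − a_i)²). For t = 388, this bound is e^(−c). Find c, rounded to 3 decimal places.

34.990

Σ(b_i − a_i)² = 120·8² + 37·5² = 8605.
c = 2t² / 8605 = 2·388² / 8605 = 34.9899.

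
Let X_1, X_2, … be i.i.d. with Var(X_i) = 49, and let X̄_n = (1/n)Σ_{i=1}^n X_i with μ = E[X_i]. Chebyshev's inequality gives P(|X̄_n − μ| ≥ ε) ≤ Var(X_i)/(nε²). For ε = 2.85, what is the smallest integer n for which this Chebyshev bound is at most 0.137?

Require 49/(n·2.85²) ≤ 0.137, i.e. n ≥ 49/(0.137·2.85²) = 44.034.
The smallest integer n is 45.

45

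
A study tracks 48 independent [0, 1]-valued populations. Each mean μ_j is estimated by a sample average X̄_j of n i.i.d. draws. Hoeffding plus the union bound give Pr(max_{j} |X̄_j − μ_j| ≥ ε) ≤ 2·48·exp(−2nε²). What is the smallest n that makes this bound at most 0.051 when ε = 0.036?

2910

Need 2·48·exp(−2nε²) ≤ 0.051, i.e. exp(−2nε²) ≤ 0.051/96.
So 2nε² ≥ ln(96/0.051) = 7.540278.
Hence n ≥ 7.540278/(2·0.036²) = 2909.058.
The smallest integer n is 2910.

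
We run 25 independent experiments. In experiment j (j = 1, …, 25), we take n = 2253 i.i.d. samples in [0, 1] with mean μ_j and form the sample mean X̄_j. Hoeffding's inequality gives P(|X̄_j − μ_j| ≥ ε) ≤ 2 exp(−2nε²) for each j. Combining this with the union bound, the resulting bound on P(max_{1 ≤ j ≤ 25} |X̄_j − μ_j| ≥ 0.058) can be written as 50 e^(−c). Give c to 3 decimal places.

15.158

Union bound over the 25 events: P(max_{1 ≤ j ≤ 25} |X̄_j − μ_j| ≥ 0.058) ≤ 25·2·exp(−2nε²) = 50 exp(−2·2253·0.058²).
So c = 2·2253·0.058² = 15.1582.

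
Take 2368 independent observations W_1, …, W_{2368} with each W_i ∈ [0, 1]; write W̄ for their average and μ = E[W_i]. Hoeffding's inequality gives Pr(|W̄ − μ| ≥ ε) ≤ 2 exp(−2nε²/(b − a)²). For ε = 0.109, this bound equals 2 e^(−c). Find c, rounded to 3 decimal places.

56.268

c = 2nε²/(b − a)² = 2·2368·0.109² / 1² = 56.2684.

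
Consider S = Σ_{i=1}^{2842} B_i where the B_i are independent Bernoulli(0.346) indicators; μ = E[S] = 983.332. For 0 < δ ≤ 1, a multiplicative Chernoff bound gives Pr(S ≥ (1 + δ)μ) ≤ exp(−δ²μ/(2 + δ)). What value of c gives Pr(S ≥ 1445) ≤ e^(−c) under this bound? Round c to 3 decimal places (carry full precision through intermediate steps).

Write 1445 = (1 + δ)μ, so δ = 1445/983.332 − 1 = 0.4694935…
Then the exponent is δ²μ/(2 + δ) = (1445 − μ)² / (μ·(2 + δ)) = 87.771088.

87.771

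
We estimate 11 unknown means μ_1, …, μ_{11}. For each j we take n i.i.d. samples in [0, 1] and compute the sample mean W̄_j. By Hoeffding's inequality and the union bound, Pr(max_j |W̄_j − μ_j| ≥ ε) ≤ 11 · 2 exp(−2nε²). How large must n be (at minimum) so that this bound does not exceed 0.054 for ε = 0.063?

758

Need 2·11·exp(−2nε²) ≤ 0.054, i.e. exp(−2nε²) ≤ 0.054/22.
So 2nε² ≥ ln(22/0.054) = 6.009814.
Hence n ≥ 6.009814/(2·0.063²) = 757.094.
The smallest integer n is 758.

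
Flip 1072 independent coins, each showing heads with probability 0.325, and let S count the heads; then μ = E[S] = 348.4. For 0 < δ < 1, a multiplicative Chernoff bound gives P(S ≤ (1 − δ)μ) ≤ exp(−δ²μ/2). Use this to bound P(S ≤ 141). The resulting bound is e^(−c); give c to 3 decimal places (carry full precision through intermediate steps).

61.732

Write 141 = (1 − δ)μ, so δ = 1 − 141/348.4 = 0.5952928…
Then the exponent is δ²μ/2 = (μ − 141)²/(2μ) = 61.731860.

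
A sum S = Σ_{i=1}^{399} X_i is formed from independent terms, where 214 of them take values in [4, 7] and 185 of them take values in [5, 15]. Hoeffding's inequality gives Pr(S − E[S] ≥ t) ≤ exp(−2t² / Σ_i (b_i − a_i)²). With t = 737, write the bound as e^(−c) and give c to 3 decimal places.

Σ(b_i − a_i)² = 214·3² + 185·10² = 20426.
c = 2t² / 20426 = 2·737² / 20426 = 53.1841.

53.184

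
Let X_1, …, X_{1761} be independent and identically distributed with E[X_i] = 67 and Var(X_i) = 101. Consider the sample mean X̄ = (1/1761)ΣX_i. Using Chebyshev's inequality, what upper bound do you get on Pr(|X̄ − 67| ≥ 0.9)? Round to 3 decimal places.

0.071

Var(X̄) = Var(X_i)/n = 101/1761 = 0.057354.
Chebyshev: Pr(|X̄ − 67| ≥ 0.9) ≤ Var(X̄)/(0.9)² = 101/(1761·0.9²) = 0.0708.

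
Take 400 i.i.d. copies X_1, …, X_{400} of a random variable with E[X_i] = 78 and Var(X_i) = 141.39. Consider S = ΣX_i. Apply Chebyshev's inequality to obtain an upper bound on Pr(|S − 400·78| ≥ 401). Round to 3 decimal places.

Var(S) = n·Var(X_i) = 400·141.39 = 56556.
Chebyshev: Pr(|S − 400·78| ≥ 401) ≤ Var(S)/401² = 56556/160801 = 0.3517.

0.352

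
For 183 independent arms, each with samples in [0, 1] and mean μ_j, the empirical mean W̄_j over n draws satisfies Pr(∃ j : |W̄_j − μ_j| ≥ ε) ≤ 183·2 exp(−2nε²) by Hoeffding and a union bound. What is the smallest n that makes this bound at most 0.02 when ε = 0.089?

Need 2·183·exp(−2nε²) ≤ 0.02, i.e. exp(−2nε²) ≤ 0.02/366.
So 2nε² ≥ ln(366/0.02) = 9.814656.
Hence n ≥ 9.814656/(2·0.089²) = 619.534.
The smallest integer n is 620.

620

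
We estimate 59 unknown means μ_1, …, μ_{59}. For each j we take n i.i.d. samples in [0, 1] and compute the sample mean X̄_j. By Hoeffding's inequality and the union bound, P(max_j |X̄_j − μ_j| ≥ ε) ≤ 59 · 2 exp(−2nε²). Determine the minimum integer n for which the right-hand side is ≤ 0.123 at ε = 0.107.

300

Need 2·59·exp(−2nε²) ≤ 0.123, i.e. exp(−2nε²) ≤ 0.123/118.
So 2nε² ≥ ln(118/0.123) = 6.866256.
Hence n ≥ 6.866256/(2·0.107²) = 299.863.
The smallest integer n is 300.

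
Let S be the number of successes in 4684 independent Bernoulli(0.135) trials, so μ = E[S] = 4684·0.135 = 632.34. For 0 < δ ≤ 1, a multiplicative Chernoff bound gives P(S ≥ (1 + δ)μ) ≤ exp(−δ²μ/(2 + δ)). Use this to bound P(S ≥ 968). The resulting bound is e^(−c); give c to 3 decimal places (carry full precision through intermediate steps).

Write 968 = (1 + δ)μ, so δ = 968/632.34 − 1 = 0.530822…
Then the exponent is δ²μ/(2 + δ) = (968 − μ)² / (μ·(2 + δ)) = 70.402312.

70.402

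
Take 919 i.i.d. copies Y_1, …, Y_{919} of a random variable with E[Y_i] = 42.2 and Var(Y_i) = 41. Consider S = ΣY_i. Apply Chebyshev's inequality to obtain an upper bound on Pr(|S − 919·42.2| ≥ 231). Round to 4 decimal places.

0.7061

Var(S) = n·Var(Y_i) = 919·41 = 37679.
Chebyshev: Pr(|S − 919·42.2| ≥ 231) ≤ Var(S)/231² = 37679/53361 = 0.7061.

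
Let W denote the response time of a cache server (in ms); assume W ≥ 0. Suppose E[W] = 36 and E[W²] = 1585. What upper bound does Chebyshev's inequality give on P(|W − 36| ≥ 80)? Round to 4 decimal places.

Var(W) = E[W²] − (E[W])² = 1585 − 1296 = 289.
Chebyshev's inequality: P(|W − μ| ≥ t) ≤ Var(W)/t² = 289/6400 = 0.0452.

0.0452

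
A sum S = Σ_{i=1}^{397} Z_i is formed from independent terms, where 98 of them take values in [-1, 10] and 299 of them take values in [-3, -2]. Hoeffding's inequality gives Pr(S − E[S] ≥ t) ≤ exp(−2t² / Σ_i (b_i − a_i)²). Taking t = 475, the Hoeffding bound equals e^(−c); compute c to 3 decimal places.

37.119

Σ(b_i − a_i)² = 98·11² + 299·1² = 12157.
c = 2t² / 12157 = 2·475² / 12157 = 37.1185.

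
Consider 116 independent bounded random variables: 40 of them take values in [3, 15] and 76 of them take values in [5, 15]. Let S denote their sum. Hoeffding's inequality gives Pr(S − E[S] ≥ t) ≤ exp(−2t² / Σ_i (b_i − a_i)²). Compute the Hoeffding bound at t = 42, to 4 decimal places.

Σ(b_i − a_i)² = 40·12² + 76·10² = 13360.
Exponent = 2·42² / 13360 = 0.26407.
Bound = exp(−0.26407) = 0.76792.

0.7679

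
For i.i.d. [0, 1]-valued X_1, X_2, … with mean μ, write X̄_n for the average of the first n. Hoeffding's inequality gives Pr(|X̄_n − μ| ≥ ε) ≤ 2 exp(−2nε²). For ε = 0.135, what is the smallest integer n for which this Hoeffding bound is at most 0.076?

90

Require 2·exp(−2nε²) ≤ 0.076, i.e. 2nε² ≥ ln(2/0.076) = 3.270169.
So n ≥ 3.270169 / (2·0.135²) = 89.717.
The smallest integer n is 90.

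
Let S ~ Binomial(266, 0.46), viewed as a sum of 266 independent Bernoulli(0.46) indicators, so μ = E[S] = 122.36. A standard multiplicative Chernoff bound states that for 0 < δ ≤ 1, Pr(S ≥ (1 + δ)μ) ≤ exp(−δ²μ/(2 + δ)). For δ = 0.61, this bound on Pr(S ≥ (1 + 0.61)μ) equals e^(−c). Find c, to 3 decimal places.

17.445

c = δ²μ/(2 + δ) = 0.61²·122.36/(2 + 0.61) = 17.4445.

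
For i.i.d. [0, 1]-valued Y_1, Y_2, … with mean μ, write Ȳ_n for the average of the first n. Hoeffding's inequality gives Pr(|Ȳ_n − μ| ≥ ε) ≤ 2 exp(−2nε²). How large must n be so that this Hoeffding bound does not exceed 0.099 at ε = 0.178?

Require 2·exp(−2nε²) ≤ 0.099, i.e. 2nε² ≥ ln(2/0.099) = 3.005783.
So n ≥ 3.005783 / (2·0.178²) = 47.434.
The smallest integer n is 48.

48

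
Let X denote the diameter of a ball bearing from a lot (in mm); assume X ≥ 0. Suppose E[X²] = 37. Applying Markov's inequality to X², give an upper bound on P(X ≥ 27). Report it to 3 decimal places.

Since X ≥ 0, the event {X ≥ 27} is the same as {X² ≥ 729}.
Markov's inequality applied to X² gives P(X² ≥ 729) ≤ E[X²]/729 = 37/729 = 0.0508.

0.051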